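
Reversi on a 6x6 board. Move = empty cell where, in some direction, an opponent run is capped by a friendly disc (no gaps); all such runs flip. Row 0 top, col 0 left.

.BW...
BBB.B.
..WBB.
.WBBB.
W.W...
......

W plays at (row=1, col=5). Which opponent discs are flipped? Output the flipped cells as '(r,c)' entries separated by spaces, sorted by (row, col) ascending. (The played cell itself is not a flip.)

Answer: (2,4) (3,3)

Derivation:
Dir NW: first cell '.' (not opp) -> no flip
Dir N: first cell '.' (not opp) -> no flip
Dir NE: edge -> no flip
Dir W: opp run (1,4), next='.' -> no flip
Dir E: edge -> no flip
Dir SW: opp run (2,4) (3,3) capped by W -> flip
Dir S: first cell '.' (not opp) -> no flip
Dir SE: edge -> no flip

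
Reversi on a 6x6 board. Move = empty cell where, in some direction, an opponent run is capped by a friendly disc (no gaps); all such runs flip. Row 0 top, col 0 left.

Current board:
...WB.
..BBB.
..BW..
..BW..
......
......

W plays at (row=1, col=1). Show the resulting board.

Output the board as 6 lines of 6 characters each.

Answer: ...WB.
.WBBB.
..WW..
..BW..
......
......

Derivation:
Place W at (1,1); scan 8 dirs for brackets.
Dir NW: first cell '.' (not opp) -> no flip
Dir N: first cell '.' (not opp) -> no flip
Dir NE: first cell '.' (not opp) -> no flip
Dir W: first cell '.' (not opp) -> no flip
Dir E: opp run (1,2) (1,3) (1,4), next='.' -> no flip
Dir SW: first cell '.' (not opp) -> no flip
Dir S: first cell '.' (not opp) -> no flip
Dir SE: opp run (2,2) capped by W -> flip
All flips: (2,2)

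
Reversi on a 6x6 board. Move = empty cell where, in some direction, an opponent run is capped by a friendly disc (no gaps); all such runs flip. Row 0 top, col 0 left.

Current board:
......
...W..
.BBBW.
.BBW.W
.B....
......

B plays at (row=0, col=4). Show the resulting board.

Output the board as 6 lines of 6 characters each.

Place B at (0,4); scan 8 dirs for brackets.
Dir NW: edge -> no flip
Dir N: edge -> no flip
Dir NE: edge -> no flip
Dir W: first cell '.' (not opp) -> no flip
Dir E: first cell '.' (not opp) -> no flip
Dir SW: opp run (1,3) capped by B -> flip
Dir S: first cell '.' (not opp) -> no flip
Dir SE: first cell '.' (not opp) -> no flip
All flips: (1,3)

Answer: ....B.
...B..
.BBBW.
.BBW.W
.B....
......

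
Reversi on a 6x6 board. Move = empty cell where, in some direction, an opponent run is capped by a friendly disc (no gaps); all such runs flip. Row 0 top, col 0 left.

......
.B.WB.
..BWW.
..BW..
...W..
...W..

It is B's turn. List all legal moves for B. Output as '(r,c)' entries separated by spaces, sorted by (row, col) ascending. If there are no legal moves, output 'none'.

Answer: (0,4) (1,2) (2,5) (3,4) (4,4) (5,4)

Derivation:
(0,2): no bracket -> illegal
(0,3): no bracket -> illegal
(0,4): flips 1 -> legal
(1,2): flips 1 -> legal
(1,5): no bracket -> illegal
(2,5): flips 2 -> legal
(3,4): flips 2 -> legal
(3,5): no bracket -> illegal
(4,2): no bracket -> illegal
(4,4): flips 1 -> legal
(5,2): no bracket -> illegal
(5,4): flips 1 -> legal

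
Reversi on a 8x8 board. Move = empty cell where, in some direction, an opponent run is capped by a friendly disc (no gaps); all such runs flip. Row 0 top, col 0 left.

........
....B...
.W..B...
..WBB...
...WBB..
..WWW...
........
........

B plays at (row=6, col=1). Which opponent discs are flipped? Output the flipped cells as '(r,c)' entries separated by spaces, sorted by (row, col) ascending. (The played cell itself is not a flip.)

Dir NW: first cell '.' (not opp) -> no flip
Dir N: first cell '.' (not opp) -> no flip
Dir NE: opp run (5,2) (4,3) capped by B -> flip
Dir W: first cell '.' (not opp) -> no flip
Dir E: first cell '.' (not opp) -> no flip
Dir SW: first cell '.' (not opp) -> no flip
Dir S: first cell '.' (not opp) -> no flip
Dir SE: first cell '.' (not opp) -> no flip

Answer: (4,3) (5,2)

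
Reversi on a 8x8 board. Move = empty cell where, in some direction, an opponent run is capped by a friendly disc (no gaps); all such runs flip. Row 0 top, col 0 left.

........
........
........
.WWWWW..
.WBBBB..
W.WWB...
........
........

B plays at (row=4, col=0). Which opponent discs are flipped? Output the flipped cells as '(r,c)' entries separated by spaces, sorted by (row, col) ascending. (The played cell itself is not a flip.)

Dir NW: edge -> no flip
Dir N: first cell '.' (not opp) -> no flip
Dir NE: opp run (3,1), next='.' -> no flip
Dir W: edge -> no flip
Dir E: opp run (4,1) capped by B -> flip
Dir SW: edge -> no flip
Dir S: opp run (5,0), next='.' -> no flip
Dir SE: first cell '.' (not opp) -> no flip

Answer: (4,1)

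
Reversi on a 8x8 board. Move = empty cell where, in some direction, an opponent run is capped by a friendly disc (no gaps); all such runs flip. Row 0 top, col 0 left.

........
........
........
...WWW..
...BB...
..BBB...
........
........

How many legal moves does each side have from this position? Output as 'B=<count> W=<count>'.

-- B to move --
(2,2): flips 1 -> legal
(2,3): flips 1 -> legal
(2,4): flips 1 -> legal
(2,5): flips 1 -> legal
(2,6): flips 1 -> legal
(3,2): no bracket -> illegal
(3,6): no bracket -> illegal
(4,2): no bracket -> illegal
(4,5): no bracket -> illegal
(4,6): no bracket -> illegal
B mobility = 5
-- W to move --
(3,2): no bracket -> illegal
(4,1): no bracket -> illegal
(4,2): no bracket -> illegal
(4,5): no bracket -> illegal
(5,1): no bracket -> illegal
(5,5): flips 1 -> legal
(6,1): flips 2 -> legal
(6,2): flips 2 -> legal
(6,3): flips 2 -> legal
(6,4): flips 2 -> legal
(6,5): no bracket -> illegal
W mobility = 5

Answer: B=5 W=5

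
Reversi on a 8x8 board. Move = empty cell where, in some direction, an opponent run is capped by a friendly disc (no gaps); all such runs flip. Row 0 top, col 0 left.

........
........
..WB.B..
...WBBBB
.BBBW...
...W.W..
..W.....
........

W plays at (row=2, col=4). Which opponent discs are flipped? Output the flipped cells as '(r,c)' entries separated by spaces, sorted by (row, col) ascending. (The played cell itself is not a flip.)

Dir NW: first cell '.' (not opp) -> no flip
Dir N: first cell '.' (not opp) -> no flip
Dir NE: first cell '.' (not opp) -> no flip
Dir W: opp run (2,3) capped by W -> flip
Dir E: opp run (2,5), next='.' -> no flip
Dir SW: first cell 'W' (not opp) -> no flip
Dir S: opp run (3,4) capped by W -> flip
Dir SE: opp run (3,5), next='.' -> no flip

Answer: (2,3) (3,4)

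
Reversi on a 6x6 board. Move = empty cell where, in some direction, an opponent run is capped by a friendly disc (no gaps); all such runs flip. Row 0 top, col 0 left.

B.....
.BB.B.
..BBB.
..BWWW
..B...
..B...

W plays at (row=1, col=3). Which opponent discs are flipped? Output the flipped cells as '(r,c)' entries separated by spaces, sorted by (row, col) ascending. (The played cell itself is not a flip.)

Answer: (2,3) (2,4)

Derivation:
Dir NW: first cell '.' (not opp) -> no flip
Dir N: first cell '.' (not opp) -> no flip
Dir NE: first cell '.' (not opp) -> no flip
Dir W: opp run (1,2) (1,1), next='.' -> no flip
Dir E: opp run (1,4), next='.' -> no flip
Dir SW: opp run (2,2), next='.' -> no flip
Dir S: opp run (2,3) capped by W -> flip
Dir SE: opp run (2,4) capped by W -> flip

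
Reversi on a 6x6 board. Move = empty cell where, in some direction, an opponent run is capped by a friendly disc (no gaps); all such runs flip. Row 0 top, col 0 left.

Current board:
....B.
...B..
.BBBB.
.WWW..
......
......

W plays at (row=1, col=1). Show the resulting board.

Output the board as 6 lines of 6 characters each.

Place W at (1,1); scan 8 dirs for brackets.
Dir NW: first cell '.' (not opp) -> no flip
Dir N: first cell '.' (not opp) -> no flip
Dir NE: first cell '.' (not opp) -> no flip
Dir W: first cell '.' (not opp) -> no flip
Dir E: first cell '.' (not opp) -> no flip
Dir SW: first cell '.' (not opp) -> no flip
Dir S: opp run (2,1) capped by W -> flip
Dir SE: opp run (2,2) capped by W -> flip
All flips: (2,1) (2,2)

Answer: ....B.
.W.B..
.WWBB.
.WWW..
......
......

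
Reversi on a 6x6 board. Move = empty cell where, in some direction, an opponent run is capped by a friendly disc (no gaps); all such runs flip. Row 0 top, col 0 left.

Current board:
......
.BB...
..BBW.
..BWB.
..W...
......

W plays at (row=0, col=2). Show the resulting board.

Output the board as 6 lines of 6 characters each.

Answer: ..W...
.BW...
..WBW.
..WWB.
..W...
......

Derivation:
Place W at (0,2); scan 8 dirs for brackets.
Dir NW: edge -> no flip
Dir N: edge -> no flip
Dir NE: edge -> no flip
Dir W: first cell '.' (not opp) -> no flip
Dir E: first cell '.' (not opp) -> no flip
Dir SW: opp run (1,1), next='.' -> no flip
Dir S: opp run (1,2) (2,2) (3,2) capped by W -> flip
Dir SE: first cell '.' (not opp) -> no flip
All flips: (1,2) (2,2) (3,2)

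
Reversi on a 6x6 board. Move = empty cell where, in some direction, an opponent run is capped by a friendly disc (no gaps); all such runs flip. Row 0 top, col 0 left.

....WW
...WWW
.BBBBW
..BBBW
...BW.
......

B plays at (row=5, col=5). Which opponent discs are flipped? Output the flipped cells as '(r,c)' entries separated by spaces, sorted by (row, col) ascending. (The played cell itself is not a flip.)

Answer: (4,4)

Derivation:
Dir NW: opp run (4,4) capped by B -> flip
Dir N: first cell '.' (not opp) -> no flip
Dir NE: edge -> no flip
Dir W: first cell '.' (not opp) -> no flip
Dir E: edge -> no flip
Dir SW: edge -> no flip
Dir S: edge -> no flip
Dir SE: edge -> no flip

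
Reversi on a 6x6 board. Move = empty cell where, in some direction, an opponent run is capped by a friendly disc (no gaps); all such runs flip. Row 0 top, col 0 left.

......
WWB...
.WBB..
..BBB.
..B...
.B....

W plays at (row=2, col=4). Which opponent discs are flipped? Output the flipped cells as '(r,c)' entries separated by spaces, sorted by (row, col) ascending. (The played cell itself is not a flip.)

Answer: (2,2) (2,3)

Derivation:
Dir NW: first cell '.' (not opp) -> no flip
Dir N: first cell '.' (not opp) -> no flip
Dir NE: first cell '.' (not opp) -> no flip
Dir W: opp run (2,3) (2,2) capped by W -> flip
Dir E: first cell '.' (not opp) -> no flip
Dir SW: opp run (3,3) (4,2) (5,1), next=edge -> no flip
Dir S: opp run (3,4), next='.' -> no flip
Dir SE: first cell '.' (not opp) -> no flip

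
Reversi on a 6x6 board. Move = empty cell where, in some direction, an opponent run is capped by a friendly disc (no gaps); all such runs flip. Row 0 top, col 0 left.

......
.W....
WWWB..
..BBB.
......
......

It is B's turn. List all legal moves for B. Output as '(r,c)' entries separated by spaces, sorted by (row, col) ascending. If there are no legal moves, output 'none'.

Answer: (0,0) (1,0) (1,2)

Derivation:
(0,0): flips 2 -> legal
(0,1): no bracket -> illegal
(0,2): no bracket -> illegal
(1,0): flips 1 -> legal
(1,2): flips 1 -> legal
(1,3): no bracket -> illegal
(3,0): no bracket -> illegal
(3,1): no bracket -> illegal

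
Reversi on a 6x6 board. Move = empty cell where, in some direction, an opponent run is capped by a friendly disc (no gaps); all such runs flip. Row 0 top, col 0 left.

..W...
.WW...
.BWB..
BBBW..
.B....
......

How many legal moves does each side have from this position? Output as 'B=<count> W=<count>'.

-- B to move --
(0,0): no bracket -> illegal
(0,1): flips 2 -> legal
(0,3): flips 1 -> legal
(1,0): no bracket -> illegal
(1,3): flips 1 -> legal
(2,0): no bracket -> illegal
(2,4): no bracket -> illegal
(3,4): flips 1 -> legal
(4,2): no bracket -> illegal
(4,3): flips 1 -> legal
(4,4): no bracket -> illegal
B mobility = 5
-- W to move --
(1,0): no bracket -> illegal
(1,3): flips 1 -> legal
(1,4): no bracket -> illegal
(2,0): flips 1 -> legal
(2,4): flips 1 -> legal
(3,4): flips 1 -> legal
(4,0): flips 1 -> legal
(4,2): flips 1 -> legal
(4,3): no bracket -> illegal
(5,0): no bracket -> illegal
(5,1): flips 3 -> legal
(5,2): no bracket -> illegal
W mobility = 7

Answer: B=5 W=7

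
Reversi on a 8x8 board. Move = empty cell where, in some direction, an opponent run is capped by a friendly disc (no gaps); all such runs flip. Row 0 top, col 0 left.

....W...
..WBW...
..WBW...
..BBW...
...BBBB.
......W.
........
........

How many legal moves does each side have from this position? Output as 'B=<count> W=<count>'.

-- B to move --
(0,1): flips 1 -> legal
(0,2): flips 2 -> legal
(0,3): no bracket -> illegal
(0,5): flips 1 -> legal
(1,1): flips 2 -> legal
(1,5): flips 2 -> legal
(2,1): flips 1 -> legal
(2,5): flips 2 -> legal
(3,1): flips 1 -> legal
(3,5): flips 2 -> legal
(4,7): no bracket -> illegal
(5,5): no bracket -> illegal
(5,7): no bracket -> illegal
(6,5): no bracket -> illegal
(6,6): flips 1 -> legal
(6,7): flips 1 -> legal
B mobility = 11
-- W to move --
(0,2): flips 1 -> legal
(0,3): no bracket -> illegal
(2,1): no bracket -> illegal
(3,1): flips 2 -> legal
(3,5): no bracket -> illegal
(3,6): flips 1 -> legal
(3,7): no bracket -> illegal
(4,1): flips 2 -> legal
(4,2): flips 2 -> legal
(4,7): no bracket -> illegal
(5,2): flips 1 -> legal
(5,3): no bracket -> illegal
(5,4): flips 1 -> legal
(5,5): flips 2 -> legal
(5,7): no bracket -> illegal
W mobility = 8

Answer: B=11 W=8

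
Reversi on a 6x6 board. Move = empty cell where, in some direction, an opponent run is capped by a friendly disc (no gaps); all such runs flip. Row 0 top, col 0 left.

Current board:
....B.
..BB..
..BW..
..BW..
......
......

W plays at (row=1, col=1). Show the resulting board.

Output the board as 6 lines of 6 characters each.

Answer: ....B.
.WBB..
..WW..
..BW..
......
......

Derivation:
Place W at (1,1); scan 8 dirs for brackets.
Dir NW: first cell '.' (not opp) -> no flip
Dir N: first cell '.' (not opp) -> no flip
Dir NE: first cell '.' (not opp) -> no flip
Dir W: first cell '.' (not opp) -> no flip
Dir E: opp run (1,2) (1,3), next='.' -> no flip
Dir SW: first cell '.' (not opp) -> no flip
Dir S: first cell '.' (not opp) -> no flip
Dir SE: opp run (2,2) capped by W -> flip
All flips: (2,2)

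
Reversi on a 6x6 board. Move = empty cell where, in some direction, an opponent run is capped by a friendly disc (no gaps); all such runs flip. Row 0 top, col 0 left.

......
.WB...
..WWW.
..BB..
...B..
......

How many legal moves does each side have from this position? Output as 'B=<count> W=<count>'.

Answer: B=6 W=7

Derivation:
-- B to move --
(0,0): flips 2 -> legal
(0,1): no bracket -> illegal
(0,2): no bracket -> illegal
(1,0): flips 1 -> legal
(1,3): flips 1 -> legal
(1,4): flips 1 -> legal
(1,5): flips 1 -> legal
(2,0): no bracket -> illegal
(2,1): no bracket -> illegal
(2,5): no bracket -> illegal
(3,1): no bracket -> illegal
(3,4): flips 1 -> legal
(3,5): no bracket -> illegal
B mobility = 6
-- W to move --
(0,1): flips 1 -> legal
(0,2): flips 1 -> legal
(0,3): no bracket -> illegal
(1,3): flips 1 -> legal
(2,1): no bracket -> illegal
(3,1): no bracket -> illegal
(3,4): no bracket -> illegal
(4,1): flips 1 -> legal
(4,2): flips 2 -> legal
(4,4): flips 1 -> legal
(5,2): no bracket -> illegal
(5,3): flips 2 -> legal
(5,4): no bracket -> illegal
W mobility = 7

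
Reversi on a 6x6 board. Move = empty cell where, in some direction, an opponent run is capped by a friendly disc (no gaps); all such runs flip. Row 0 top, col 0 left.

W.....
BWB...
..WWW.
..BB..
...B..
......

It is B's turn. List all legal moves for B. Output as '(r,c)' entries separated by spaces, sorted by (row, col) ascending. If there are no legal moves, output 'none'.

Answer: (1,3) (1,4) (1,5) (3,4)

Derivation:
(0,1): no bracket -> illegal
(0,2): no bracket -> illegal
(1,3): flips 1 -> legal
(1,4): flips 1 -> legal
(1,5): flips 1 -> legal
(2,0): no bracket -> illegal
(2,1): no bracket -> illegal
(2,5): no bracket -> illegal
(3,1): no bracket -> illegal
(3,4): flips 1 -> legal
(3,5): no bracket -> illegal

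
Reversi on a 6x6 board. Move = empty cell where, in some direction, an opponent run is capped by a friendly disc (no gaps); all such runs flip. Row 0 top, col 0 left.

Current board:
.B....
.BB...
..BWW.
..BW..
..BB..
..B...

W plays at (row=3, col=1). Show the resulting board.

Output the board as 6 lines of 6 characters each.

Answer: .B....
.BB...
..BWW.
.WWW..
..BB..
..B...

Derivation:
Place W at (3,1); scan 8 dirs for brackets.
Dir NW: first cell '.' (not opp) -> no flip
Dir N: first cell '.' (not opp) -> no flip
Dir NE: opp run (2,2), next='.' -> no flip
Dir W: first cell '.' (not opp) -> no flip
Dir E: opp run (3,2) capped by W -> flip
Dir SW: first cell '.' (not opp) -> no flip
Dir S: first cell '.' (not opp) -> no flip
Dir SE: opp run (4,2), next='.' -> no flip
All flips: (3,2)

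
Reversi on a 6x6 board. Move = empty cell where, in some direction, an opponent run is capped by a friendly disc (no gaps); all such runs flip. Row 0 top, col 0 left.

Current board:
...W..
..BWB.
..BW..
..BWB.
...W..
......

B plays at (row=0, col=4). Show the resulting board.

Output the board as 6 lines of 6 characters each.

Answer: ...WB.
..BBB.
..BW..
..BWB.
...W..
......

Derivation:
Place B at (0,4); scan 8 dirs for brackets.
Dir NW: edge -> no flip
Dir N: edge -> no flip
Dir NE: edge -> no flip
Dir W: opp run (0,3), next='.' -> no flip
Dir E: first cell '.' (not opp) -> no flip
Dir SW: opp run (1,3) capped by B -> flip
Dir S: first cell 'B' (not opp) -> no flip
Dir SE: first cell '.' (not opp) -> no flip
All flips: (1,3)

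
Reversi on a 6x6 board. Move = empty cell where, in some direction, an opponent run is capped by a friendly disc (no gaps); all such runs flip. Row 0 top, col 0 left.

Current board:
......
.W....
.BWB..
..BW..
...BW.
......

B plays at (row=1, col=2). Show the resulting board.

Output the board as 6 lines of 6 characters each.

Answer: ......
.WB...
.BBB..
..BW..
...BW.
......

Derivation:
Place B at (1,2); scan 8 dirs for brackets.
Dir NW: first cell '.' (not opp) -> no flip
Dir N: first cell '.' (not opp) -> no flip
Dir NE: first cell '.' (not opp) -> no flip
Dir W: opp run (1,1), next='.' -> no flip
Dir E: first cell '.' (not opp) -> no flip
Dir SW: first cell 'B' (not opp) -> no flip
Dir S: opp run (2,2) capped by B -> flip
Dir SE: first cell 'B' (not opp) -> no flip
All flips: (2,2)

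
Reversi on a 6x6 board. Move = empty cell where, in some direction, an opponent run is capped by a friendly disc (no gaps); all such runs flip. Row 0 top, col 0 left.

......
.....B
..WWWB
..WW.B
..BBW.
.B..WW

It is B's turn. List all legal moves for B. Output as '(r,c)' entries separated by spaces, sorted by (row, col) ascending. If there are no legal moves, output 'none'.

(1,1): no bracket -> illegal
(1,2): flips 2 -> legal
(1,3): flips 3 -> legal
(1,4): no bracket -> illegal
(2,1): flips 4 -> legal
(3,1): no bracket -> illegal
(3,4): no bracket -> illegal
(4,1): no bracket -> illegal
(4,5): flips 1 -> legal
(5,3): flips 1 -> legal

Answer: (1,2) (1,3) (2,1) (4,5) (5,3)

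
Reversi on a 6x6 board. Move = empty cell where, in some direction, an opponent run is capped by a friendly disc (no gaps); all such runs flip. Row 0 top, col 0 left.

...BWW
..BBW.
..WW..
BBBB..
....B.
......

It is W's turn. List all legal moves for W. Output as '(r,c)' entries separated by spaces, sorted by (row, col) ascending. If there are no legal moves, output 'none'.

Answer: (0,1) (0,2) (1,1) (4,0) (4,1) (4,2) (4,3) (5,5)

Derivation:
(0,1): flips 1 -> legal
(0,2): flips 2 -> legal
(1,1): flips 2 -> legal
(2,0): no bracket -> illegal
(2,1): no bracket -> illegal
(2,4): no bracket -> illegal
(3,4): no bracket -> illegal
(3,5): no bracket -> illegal
(4,0): flips 1 -> legal
(4,1): flips 1 -> legal
(4,2): flips 1 -> legal
(4,3): flips 1 -> legal
(4,5): no bracket -> illegal
(5,3): no bracket -> illegal
(5,4): no bracket -> illegal
(5,5): flips 2 -> legal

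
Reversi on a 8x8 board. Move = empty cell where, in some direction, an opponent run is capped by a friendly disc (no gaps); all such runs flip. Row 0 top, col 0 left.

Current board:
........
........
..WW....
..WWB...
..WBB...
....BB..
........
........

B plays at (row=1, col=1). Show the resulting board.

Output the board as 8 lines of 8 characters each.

Place B at (1,1); scan 8 dirs for brackets.
Dir NW: first cell '.' (not opp) -> no flip
Dir N: first cell '.' (not opp) -> no flip
Dir NE: first cell '.' (not opp) -> no flip
Dir W: first cell '.' (not opp) -> no flip
Dir E: first cell '.' (not opp) -> no flip
Dir SW: first cell '.' (not opp) -> no flip
Dir S: first cell '.' (not opp) -> no flip
Dir SE: opp run (2,2) (3,3) capped by B -> flip
All flips: (2,2) (3,3)

Answer: ........
.B......
..BW....
..WBB...
..WBB...
....BB..
........
........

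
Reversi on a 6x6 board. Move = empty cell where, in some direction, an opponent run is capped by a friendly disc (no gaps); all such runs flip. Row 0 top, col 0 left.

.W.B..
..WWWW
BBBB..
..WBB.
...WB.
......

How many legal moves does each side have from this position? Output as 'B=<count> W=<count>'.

-- B to move --
(0,0): no bracket -> illegal
(0,2): flips 1 -> legal
(0,4): flips 1 -> legal
(0,5): flips 1 -> legal
(1,0): no bracket -> illegal
(1,1): no bracket -> illegal
(2,4): no bracket -> illegal
(2,5): flips 1 -> legal
(3,1): flips 1 -> legal
(4,1): flips 1 -> legal
(4,2): flips 2 -> legal
(5,2): flips 1 -> legal
(5,3): flips 1 -> legal
(5,4): flips 2 -> legal
B mobility = 10
-- W to move --
(0,2): no bracket -> illegal
(0,4): no bracket -> illegal
(1,0): flips 1 -> legal
(1,1): no bracket -> illegal
(2,4): no bracket -> illegal
(2,5): flips 1 -> legal
(3,0): flips 1 -> legal
(3,1): flips 1 -> legal
(3,5): flips 2 -> legal
(4,2): no bracket -> illegal
(4,5): flips 3 -> legal
(5,3): no bracket -> illegal
(5,4): no bracket -> illegal
(5,5): no bracket -> illegal
W mobility = 6

Answer: B=10 W=6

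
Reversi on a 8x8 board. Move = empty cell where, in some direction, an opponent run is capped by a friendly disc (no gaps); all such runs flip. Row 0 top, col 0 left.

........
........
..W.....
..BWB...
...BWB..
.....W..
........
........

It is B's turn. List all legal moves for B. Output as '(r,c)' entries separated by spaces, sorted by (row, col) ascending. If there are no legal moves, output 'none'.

Answer: (1,2) (2,3) (5,4) (6,5)

Derivation:
(1,1): no bracket -> illegal
(1,2): flips 1 -> legal
(1,3): no bracket -> illegal
(2,1): no bracket -> illegal
(2,3): flips 1 -> legal
(2,4): no bracket -> illegal
(3,1): no bracket -> illegal
(3,5): no bracket -> illegal
(4,2): no bracket -> illegal
(4,6): no bracket -> illegal
(5,3): no bracket -> illegal
(5,4): flips 1 -> legal
(5,6): no bracket -> illegal
(6,4): no bracket -> illegal
(6,5): flips 1 -> legal
(6,6): no bracket -> illegal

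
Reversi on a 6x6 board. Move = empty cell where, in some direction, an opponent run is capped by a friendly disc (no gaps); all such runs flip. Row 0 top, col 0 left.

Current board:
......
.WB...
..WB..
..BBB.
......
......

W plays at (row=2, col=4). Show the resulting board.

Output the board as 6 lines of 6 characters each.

Answer: ......
.WB...
..WWW.
..BBB.
......
......

Derivation:
Place W at (2,4); scan 8 dirs for brackets.
Dir NW: first cell '.' (not opp) -> no flip
Dir N: first cell '.' (not opp) -> no flip
Dir NE: first cell '.' (not opp) -> no flip
Dir W: opp run (2,3) capped by W -> flip
Dir E: first cell '.' (not opp) -> no flip
Dir SW: opp run (3,3), next='.' -> no flip
Dir S: opp run (3,4), next='.' -> no flip
Dir SE: first cell '.' (not opp) -> no flip
All flips: (2,3)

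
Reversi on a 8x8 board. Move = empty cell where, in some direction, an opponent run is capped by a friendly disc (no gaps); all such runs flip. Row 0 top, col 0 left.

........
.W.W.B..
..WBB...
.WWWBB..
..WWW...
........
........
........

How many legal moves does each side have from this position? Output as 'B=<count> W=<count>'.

-- B to move --
(0,0): no bracket -> illegal
(0,1): no bracket -> illegal
(0,2): flips 1 -> legal
(0,3): flips 1 -> legal
(0,4): no bracket -> illegal
(1,0): no bracket -> illegal
(1,2): no bracket -> illegal
(1,4): no bracket -> illegal
(2,0): no bracket -> illegal
(2,1): flips 1 -> legal
(3,0): flips 3 -> legal
(4,0): no bracket -> illegal
(4,1): flips 1 -> legal
(4,5): no bracket -> illegal
(5,1): flips 2 -> legal
(5,2): flips 1 -> legal
(5,3): flips 3 -> legal
(5,4): flips 1 -> legal
(5,5): no bracket -> illegal
B mobility = 9
-- W to move --
(0,4): no bracket -> illegal
(0,5): no bracket -> illegal
(0,6): flips 2 -> legal
(1,2): no bracket -> illegal
(1,4): flips 3 -> legal
(1,6): no bracket -> illegal
(2,5): flips 3 -> legal
(2,6): flips 1 -> legal
(3,6): flips 2 -> legal
(4,5): no bracket -> illegal
(4,6): flips 2 -> legal
W mobility = 6

Answer: B=9 W=6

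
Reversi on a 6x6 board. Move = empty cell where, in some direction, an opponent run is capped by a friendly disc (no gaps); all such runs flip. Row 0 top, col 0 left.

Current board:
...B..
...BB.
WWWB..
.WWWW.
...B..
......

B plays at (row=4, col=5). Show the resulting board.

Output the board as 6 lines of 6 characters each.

Place B at (4,5); scan 8 dirs for brackets.
Dir NW: opp run (3,4) capped by B -> flip
Dir N: first cell '.' (not opp) -> no flip
Dir NE: edge -> no flip
Dir W: first cell '.' (not opp) -> no flip
Dir E: edge -> no flip
Dir SW: first cell '.' (not opp) -> no flip
Dir S: first cell '.' (not opp) -> no flip
Dir SE: edge -> no flip
All flips: (3,4)

Answer: ...B..
...BB.
WWWB..
.WWWB.
...B.B
......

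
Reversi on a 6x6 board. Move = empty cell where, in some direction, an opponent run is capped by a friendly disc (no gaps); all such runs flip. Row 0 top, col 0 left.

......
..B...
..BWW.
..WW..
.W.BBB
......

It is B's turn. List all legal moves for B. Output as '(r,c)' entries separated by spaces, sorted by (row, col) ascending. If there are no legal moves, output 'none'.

Answer: (1,3) (2,1) (2,5) (3,4) (4,2)

Derivation:
(1,3): flips 2 -> legal
(1,4): no bracket -> illegal
(1,5): no bracket -> illegal
(2,1): flips 1 -> legal
(2,5): flips 2 -> legal
(3,0): no bracket -> illegal
(3,1): no bracket -> illegal
(3,4): flips 1 -> legal
(3,5): no bracket -> illegal
(4,0): no bracket -> illegal
(4,2): flips 1 -> legal
(5,0): no bracket -> illegal
(5,1): no bracket -> illegal
(5,2): no bracket -> illegal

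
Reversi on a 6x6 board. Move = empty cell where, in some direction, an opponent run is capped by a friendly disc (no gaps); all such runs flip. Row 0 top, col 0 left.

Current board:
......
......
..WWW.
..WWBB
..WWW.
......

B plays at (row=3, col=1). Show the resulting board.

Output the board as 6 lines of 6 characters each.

Answer: ......
......
..WWW.
.BBBBB
..WWW.
......

Derivation:
Place B at (3,1); scan 8 dirs for brackets.
Dir NW: first cell '.' (not opp) -> no flip
Dir N: first cell '.' (not opp) -> no flip
Dir NE: opp run (2,2), next='.' -> no flip
Dir W: first cell '.' (not opp) -> no flip
Dir E: opp run (3,2) (3,3) capped by B -> flip
Dir SW: first cell '.' (not opp) -> no flip
Dir S: first cell '.' (not opp) -> no flip
Dir SE: opp run (4,2), next='.' -> no flip
All flips: (3,2) (3,3)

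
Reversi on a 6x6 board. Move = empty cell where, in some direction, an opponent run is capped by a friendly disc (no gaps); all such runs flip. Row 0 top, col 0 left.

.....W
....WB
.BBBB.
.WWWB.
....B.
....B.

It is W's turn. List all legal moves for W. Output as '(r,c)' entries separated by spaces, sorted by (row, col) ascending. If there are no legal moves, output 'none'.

(0,4): no bracket -> illegal
(1,0): flips 1 -> legal
(1,1): flips 2 -> legal
(1,2): flips 1 -> legal
(1,3): flips 2 -> legal
(2,0): no bracket -> illegal
(2,5): flips 1 -> legal
(3,0): no bracket -> illegal
(3,5): flips 1 -> legal
(4,3): no bracket -> illegal
(4,5): no bracket -> illegal
(5,3): no bracket -> illegal
(5,5): flips 1 -> legal

Answer: (1,0) (1,1) (1,2) (1,3) (2,5) (3,5) (5,5)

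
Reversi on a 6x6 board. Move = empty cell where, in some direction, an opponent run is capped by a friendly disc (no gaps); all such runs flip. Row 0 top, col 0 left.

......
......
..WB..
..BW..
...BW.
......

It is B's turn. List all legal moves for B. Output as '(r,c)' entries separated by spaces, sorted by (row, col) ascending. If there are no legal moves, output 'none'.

(1,1): no bracket -> illegal
(1,2): flips 1 -> legal
(1,3): no bracket -> illegal
(2,1): flips 1 -> legal
(2,4): no bracket -> illegal
(3,1): no bracket -> illegal
(3,4): flips 1 -> legal
(3,5): no bracket -> illegal
(4,2): no bracket -> illegal
(4,5): flips 1 -> legal
(5,3): no bracket -> illegal
(5,4): no bracket -> illegal
(5,5): no bracket -> illegal

Answer: (1,2) (2,1) (3,4) (4,5)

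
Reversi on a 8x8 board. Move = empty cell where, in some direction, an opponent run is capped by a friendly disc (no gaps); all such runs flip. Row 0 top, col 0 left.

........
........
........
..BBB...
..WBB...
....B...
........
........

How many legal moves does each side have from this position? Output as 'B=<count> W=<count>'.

-- B to move --
(3,1): no bracket -> illegal
(4,1): flips 1 -> legal
(5,1): flips 1 -> legal
(5,2): flips 1 -> legal
(5,3): no bracket -> illegal
B mobility = 3
-- W to move --
(2,1): no bracket -> illegal
(2,2): flips 1 -> legal
(2,3): no bracket -> illegal
(2,4): flips 1 -> legal
(2,5): no bracket -> illegal
(3,1): no bracket -> illegal
(3,5): no bracket -> illegal
(4,1): no bracket -> illegal
(4,5): flips 2 -> legal
(5,2): no bracket -> illegal
(5,3): no bracket -> illegal
(5,5): no bracket -> illegal
(6,3): no bracket -> illegal
(6,4): no bracket -> illegal
(6,5): no bracket -> illegal
W mobility = 3

Answer: B=3 W=3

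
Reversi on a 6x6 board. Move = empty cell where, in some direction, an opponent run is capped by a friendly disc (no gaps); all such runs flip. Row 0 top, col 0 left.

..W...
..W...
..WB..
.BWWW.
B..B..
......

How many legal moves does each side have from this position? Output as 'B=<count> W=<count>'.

Answer: B=7 W=7

Derivation:
-- B to move --
(0,1): flips 1 -> legal
(0,3): no bracket -> illegal
(1,1): no bracket -> illegal
(1,3): flips 1 -> legal
(2,1): flips 2 -> legal
(2,4): no bracket -> illegal
(2,5): flips 1 -> legal
(3,5): flips 3 -> legal
(4,1): flips 1 -> legal
(4,2): no bracket -> illegal
(4,4): no bracket -> illegal
(4,5): flips 1 -> legal
B mobility = 7
-- W to move --
(1,3): flips 1 -> legal
(1,4): flips 1 -> legal
(2,0): no bracket -> illegal
(2,1): no bracket -> illegal
(2,4): flips 1 -> legal
(3,0): flips 1 -> legal
(4,1): no bracket -> illegal
(4,2): no bracket -> illegal
(4,4): no bracket -> illegal
(5,0): no bracket -> illegal
(5,1): no bracket -> illegal
(5,2): flips 1 -> legal
(5,3): flips 1 -> legal
(5,4): flips 1 -> legal
W mobility = 7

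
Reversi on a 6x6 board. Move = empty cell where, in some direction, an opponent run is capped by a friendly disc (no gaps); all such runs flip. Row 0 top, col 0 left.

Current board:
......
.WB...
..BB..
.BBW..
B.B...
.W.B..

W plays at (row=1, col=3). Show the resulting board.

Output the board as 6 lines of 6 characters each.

Place W at (1,3); scan 8 dirs for brackets.
Dir NW: first cell '.' (not opp) -> no flip
Dir N: first cell '.' (not opp) -> no flip
Dir NE: first cell '.' (not opp) -> no flip
Dir W: opp run (1,2) capped by W -> flip
Dir E: first cell '.' (not opp) -> no flip
Dir SW: opp run (2,2) (3,1) (4,0), next=edge -> no flip
Dir S: opp run (2,3) capped by W -> flip
Dir SE: first cell '.' (not opp) -> no flip
All flips: (1,2) (2,3)

Answer: ......
.WWW..
..BW..
.BBW..
B.B...
.W.B..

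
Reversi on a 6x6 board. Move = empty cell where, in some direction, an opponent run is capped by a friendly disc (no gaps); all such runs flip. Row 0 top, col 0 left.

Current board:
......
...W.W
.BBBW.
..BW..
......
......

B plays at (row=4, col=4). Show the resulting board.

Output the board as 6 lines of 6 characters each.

Place B at (4,4); scan 8 dirs for brackets.
Dir NW: opp run (3,3) capped by B -> flip
Dir N: first cell '.' (not opp) -> no flip
Dir NE: first cell '.' (not opp) -> no flip
Dir W: first cell '.' (not opp) -> no flip
Dir E: first cell '.' (not opp) -> no flip
Dir SW: first cell '.' (not opp) -> no flip
Dir S: first cell '.' (not opp) -> no flip
Dir SE: first cell '.' (not opp) -> no flip
All flips: (3,3)

Answer: ......
...W.W
.BBBW.
..BB..
....B.
......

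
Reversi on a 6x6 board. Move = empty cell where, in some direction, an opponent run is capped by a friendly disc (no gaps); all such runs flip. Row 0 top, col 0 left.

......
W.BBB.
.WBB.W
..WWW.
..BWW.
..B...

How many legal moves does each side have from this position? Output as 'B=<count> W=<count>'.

Answer: B=7 W=8

Derivation:
-- B to move --
(0,0): no bracket -> illegal
(0,1): no bracket -> illegal
(1,1): no bracket -> illegal
(1,5): no bracket -> illegal
(2,0): flips 1 -> legal
(2,4): flips 1 -> legal
(3,0): flips 1 -> legal
(3,1): no bracket -> illegal
(3,5): no bracket -> illegal
(4,1): flips 1 -> legal
(4,5): flips 3 -> legal
(5,3): flips 2 -> legal
(5,4): no bracket -> illegal
(5,5): flips 2 -> legal
B mobility = 7
-- W to move --
(0,1): flips 2 -> legal
(0,2): flips 2 -> legal
(0,3): flips 4 -> legal
(0,4): no bracket -> illegal
(0,5): flips 2 -> legal
(1,1): flips 1 -> legal
(1,5): no bracket -> illegal
(2,4): flips 2 -> legal
(3,1): no bracket -> illegal
(4,1): flips 1 -> legal
(5,1): flips 1 -> legal
(5,3): no bracket -> illegal
W mobility = 8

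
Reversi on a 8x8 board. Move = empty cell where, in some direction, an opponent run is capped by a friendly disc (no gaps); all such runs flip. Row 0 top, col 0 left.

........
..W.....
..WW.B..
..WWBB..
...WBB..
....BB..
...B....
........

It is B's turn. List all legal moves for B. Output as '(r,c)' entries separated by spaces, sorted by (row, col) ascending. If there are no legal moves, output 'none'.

Answer: (0,1) (1,1) (2,1) (3,1) (4,2) (5,2)

Derivation:
(0,1): flips 2 -> legal
(0,2): no bracket -> illegal
(0,3): no bracket -> illegal
(1,1): flips 2 -> legal
(1,3): no bracket -> illegal
(1,4): no bracket -> illegal
(2,1): flips 2 -> legal
(2,4): no bracket -> illegal
(3,1): flips 2 -> legal
(4,1): no bracket -> illegal
(4,2): flips 1 -> legal
(5,2): flips 1 -> legal
(5,3): no bracket -> illegal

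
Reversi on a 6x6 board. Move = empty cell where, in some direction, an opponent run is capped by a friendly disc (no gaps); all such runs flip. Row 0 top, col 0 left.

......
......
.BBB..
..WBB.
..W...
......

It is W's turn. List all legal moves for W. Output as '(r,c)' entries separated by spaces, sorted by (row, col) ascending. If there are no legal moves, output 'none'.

(1,0): flips 1 -> legal
(1,1): no bracket -> illegal
(1,2): flips 1 -> legal
(1,3): no bracket -> illegal
(1,4): flips 1 -> legal
(2,0): no bracket -> illegal
(2,4): flips 1 -> legal
(2,5): no bracket -> illegal
(3,0): no bracket -> illegal
(3,1): no bracket -> illegal
(3,5): flips 2 -> legal
(4,3): no bracket -> illegal
(4,4): no bracket -> illegal
(4,5): no bracket -> illegal

Answer: (1,0) (1,2) (1,4) (2,4) (3,5)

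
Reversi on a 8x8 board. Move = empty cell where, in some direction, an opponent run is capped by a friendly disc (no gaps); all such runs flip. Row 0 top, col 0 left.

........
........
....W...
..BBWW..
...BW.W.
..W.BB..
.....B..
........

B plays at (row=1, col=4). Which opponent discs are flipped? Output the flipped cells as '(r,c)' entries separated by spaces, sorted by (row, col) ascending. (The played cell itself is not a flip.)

Dir NW: first cell '.' (not opp) -> no flip
Dir N: first cell '.' (not opp) -> no flip
Dir NE: first cell '.' (not opp) -> no flip
Dir W: first cell '.' (not opp) -> no flip
Dir E: first cell '.' (not opp) -> no flip
Dir SW: first cell '.' (not opp) -> no flip
Dir S: opp run (2,4) (3,4) (4,4) capped by B -> flip
Dir SE: first cell '.' (not opp) -> no flip

Answer: (2,4) (3,4) (4,4)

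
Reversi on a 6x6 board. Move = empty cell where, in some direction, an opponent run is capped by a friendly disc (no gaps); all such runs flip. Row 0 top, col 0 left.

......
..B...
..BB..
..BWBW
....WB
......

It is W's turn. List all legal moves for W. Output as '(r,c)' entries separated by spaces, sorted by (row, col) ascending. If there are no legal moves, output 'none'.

Answer: (1,1) (1,3) (2,4) (3,1) (5,5)

Derivation:
(0,1): no bracket -> illegal
(0,2): no bracket -> illegal
(0,3): no bracket -> illegal
(1,1): flips 1 -> legal
(1,3): flips 1 -> legal
(1,4): no bracket -> illegal
(2,1): no bracket -> illegal
(2,4): flips 1 -> legal
(2,5): no bracket -> illegal
(3,1): flips 1 -> legal
(4,1): no bracket -> illegal
(4,2): no bracket -> illegal
(4,3): no bracket -> illegal
(5,4): no bracket -> illegal
(5,5): flips 1 -> legal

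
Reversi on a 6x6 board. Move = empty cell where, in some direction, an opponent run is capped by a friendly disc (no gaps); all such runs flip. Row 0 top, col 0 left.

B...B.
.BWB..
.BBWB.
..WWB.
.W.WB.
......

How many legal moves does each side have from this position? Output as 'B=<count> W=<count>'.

-- B to move --
(0,1): flips 2 -> legal
(0,2): flips 1 -> legal
(0,3): flips 1 -> legal
(1,4): no bracket -> illegal
(3,0): no bracket -> illegal
(3,1): flips 2 -> legal
(4,0): no bracket -> illegal
(4,2): flips 3 -> legal
(5,0): no bracket -> illegal
(5,1): no bracket -> illegal
(5,2): flips 1 -> legal
(5,3): flips 3 -> legal
(5,4): flips 2 -> legal
B mobility = 8
-- W to move --
(0,1): no bracket -> illegal
(0,2): no bracket -> illegal
(0,3): flips 1 -> legal
(0,5): no bracket -> illegal
(1,0): flips 2 -> legal
(1,4): flips 1 -> legal
(1,5): flips 1 -> legal
(2,0): flips 2 -> legal
(2,5): flips 2 -> legal
(3,0): flips 1 -> legal
(3,1): no bracket -> illegal
(3,5): flips 1 -> legal
(4,5): flips 2 -> legal
(5,3): no bracket -> illegal
(5,4): no bracket -> illegal
(5,5): flips 1 -> legal
W mobility = 10

Answer: B=8 W=10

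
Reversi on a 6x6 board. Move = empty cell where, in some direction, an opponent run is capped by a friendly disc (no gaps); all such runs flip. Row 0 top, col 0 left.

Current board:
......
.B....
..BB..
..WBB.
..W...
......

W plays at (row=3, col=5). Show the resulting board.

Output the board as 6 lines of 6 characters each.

Answer: ......
.B....
..BB..
..WWWW
..W...
......

Derivation:
Place W at (3,5); scan 8 dirs for brackets.
Dir NW: first cell '.' (not opp) -> no flip
Dir N: first cell '.' (not opp) -> no flip
Dir NE: edge -> no flip
Dir W: opp run (3,4) (3,3) capped by W -> flip
Dir E: edge -> no flip
Dir SW: first cell '.' (not opp) -> no flip
Dir S: first cell '.' (not opp) -> no flip
Dir SE: edge -> no flip
All flips: (3,3) (3,4)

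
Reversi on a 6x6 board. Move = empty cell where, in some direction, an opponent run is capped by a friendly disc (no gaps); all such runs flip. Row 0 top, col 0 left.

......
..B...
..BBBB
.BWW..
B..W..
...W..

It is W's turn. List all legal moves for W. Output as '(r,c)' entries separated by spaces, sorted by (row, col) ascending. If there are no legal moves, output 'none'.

Answer: (0,2) (1,1) (1,3) (1,4) (1,5) (3,0)

Derivation:
(0,1): no bracket -> illegal
(0,2): flips 2 -> legal
(0,3): no bracket -> illegal
(1,1): flips 1 -> legal
(1,3): flips 1 -> legal
(1,4): flips 1 -> legal
(1,5): flips 1 -> legal
(2,0): no bracket -> illegal
(2,1): no bracket -> illegal
(3,0): flips 1 -> legal
(3,4): no bracket -> illegal
(3,5): no bracket -> illegal
(4,1): no bracket -> illegal
(4,2): no bracket -> illegal
(5,0): no bracket -> illegal
(5,1): no bracket -> illegal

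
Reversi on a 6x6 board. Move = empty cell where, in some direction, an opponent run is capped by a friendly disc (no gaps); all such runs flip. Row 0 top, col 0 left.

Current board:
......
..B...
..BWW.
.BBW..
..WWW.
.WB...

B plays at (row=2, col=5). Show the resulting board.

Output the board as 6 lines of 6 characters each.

Answer: ......
..B...
..BBBB
.BBW..
..WWW.
.WB...

Derivation:
Place B at (2,5); scan 8 dirs for brackets.
Dir NW: first cell '.' (not opp) -> no flip
Dir N: first cell '.' (not opp) -> no flip
Dir NE: edge -> no flip
Dir W: opp run (2,4) (2,3) capped by B -> flip
Dir E: edge -> no flip
Dir SW: first cell '.' (not opp) -> no flip
Dir S: first cell '.' (not opp) -> no flip
Dir SE: edge -> no flip
All flips: (2,3) (2,4)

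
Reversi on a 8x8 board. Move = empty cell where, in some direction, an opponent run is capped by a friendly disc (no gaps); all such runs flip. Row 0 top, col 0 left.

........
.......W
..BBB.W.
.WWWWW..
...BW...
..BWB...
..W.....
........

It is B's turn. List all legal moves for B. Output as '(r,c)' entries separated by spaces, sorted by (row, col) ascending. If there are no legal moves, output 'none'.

(0,6): no bracket -> illegal
(0,7): no bracket -> illegal
(1,5): no bracket -> illegal
(1,6): no bracket -> illegal
(2,0): no bracket -> illegal
(2,1): flips 1 -> legal
(2,5): flips 1 -> legal
(2,7): no bracket -> illegal
(3,0): no bracket -> illegal
(3,6): no bracket -> illegal
(3,7): no bracket -> illegal
(4,0): flips 1 -> legal
(4,1): flips 1 -> legal
(4,2): flips 2 -> legal
(4,5): flips 2 -> legal
(4,6): flips 1 -> legal
(5,1): no bracket -> illegal
(5,5): flips 2 -> legal
(6,1): no bracket -> illegal
(6,3): flips 1 -> legal
(6,4): no bracket -> illegal
(7,1): no bracket -> illegal
(7,2): flips 1 -> legal
(7,3): no bracket -> illegal

Answer: (2,1) (2,5) (4,0) (4,1) (4,2) (4,5) (4,6) (5,5) (6,3) (7,2)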